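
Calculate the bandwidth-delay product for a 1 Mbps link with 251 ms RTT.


BDP = bandwidth * RTT
= 1 Mbps * 251 ms
= 1 * 1e6 * 251 / 1000 bits
= 251000 bits
= 31375 bytes
= 30.6396 KB
BDP = 251000 bits (31375 bytes)


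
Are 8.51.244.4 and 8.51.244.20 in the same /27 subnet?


Mask: 255.255.255.224
8.51.244.4 AND mask = 8.51.244.0
8.51.244.20 AND mask = 8.51.244.0
Yes, same subnet (8.51.244.0)


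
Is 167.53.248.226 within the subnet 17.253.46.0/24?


Subnet network: 17.253.46.0
Test IP AND mask: 167.53.248.0
No, 167.53.248.226 is not in 17.253.46.0/24


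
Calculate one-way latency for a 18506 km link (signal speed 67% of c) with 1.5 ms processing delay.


Speed = 0.67 * 3e5 km/s = 201000 km/s
Propagation delay = 18506 / 201000 = 0.0921 s = 92.0697 ms
Processing delay = 1.5 ms
Total one-way latency = 93.5697 ms


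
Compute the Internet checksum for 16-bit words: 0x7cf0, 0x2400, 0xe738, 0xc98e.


Sum all words (with carry folding):
+ 0x7cf0 = 0x7cf0
+ 0x2400 = 0xa0f0
+ 0xe738 = 0x8829
+ 0xc98e = 0x51b8
One's complement: ~0x51b8
Checksum = 0xae47


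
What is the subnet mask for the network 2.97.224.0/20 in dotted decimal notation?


/20 means 20 network bits, 12 host bits
Binary: 11111111111111111111000000000000
Mask: 255.255.240.0


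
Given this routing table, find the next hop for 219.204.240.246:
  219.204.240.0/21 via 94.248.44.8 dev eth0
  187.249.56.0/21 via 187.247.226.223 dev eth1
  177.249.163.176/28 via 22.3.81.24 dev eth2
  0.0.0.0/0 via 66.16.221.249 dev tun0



Longest prefix match for 219.204.240.246:
  /21 219.204.240.0: MATCH
  /21 187.249.56.0: no
  /28 177.249.163.176: no
  /0 0.0.0.0: MATCH
Selected: next-hop 94.248.44.8 via eth0 (matched /21)


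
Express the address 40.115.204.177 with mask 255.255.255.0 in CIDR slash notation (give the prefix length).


Binary: 11111111.11111111.11111111.00000000
Count leading 1s
Prefix: /24


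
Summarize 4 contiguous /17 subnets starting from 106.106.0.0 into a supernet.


Original prefix: /17
Number of subnets: 4 = 2^2
New prefix = 17 - 2 = 15
Supernet: 106.106.0.0/15


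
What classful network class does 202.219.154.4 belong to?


First octet: 202
Binary: 11001010
110xxxxx -> Class C (192-223)
Class C, default mask 255.255.255.0 (/24)


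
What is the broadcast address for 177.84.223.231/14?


Network: 177.84.0.0/14
Host bits = 18
Set all host bits to 1:
Broadcast: 177.87.255.255


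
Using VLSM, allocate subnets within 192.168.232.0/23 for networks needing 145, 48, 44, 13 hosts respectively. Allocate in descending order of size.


145 hosts -> /24 (254 usable): 192.168.232.0/24
48 hosts -> /26 (62 usable): 192.168.233.0/26
44 hosts -> /26 (62 usable): 192.168.233.64/26
13 hosts -> /28 (14 usable): 192.168.233.128/28
Allocation: 192.168.232.0/24 (145 hosts, 254 usable); 192.168.233.0/26 (48 hosts, 62 usable); 192.168.233.64/26 (44 hosts, 62 usable); 192.168.233.128/28 (13 hosts, 14 usable)


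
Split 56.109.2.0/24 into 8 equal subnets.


New prefix = 24 + 3 = 27
Each subnet has 32 addresses
  56.109.2.0/27
  56.109.2.32/27
  56.109.2.64/27
  56.109.2.96/27
  56.109.2.128/27
  56.109.2.160/27
  56.109.2.192/27
  56.109.2.224/27
Subnets: 56.109.2.0/27, 56.109.2.32/27, 56.109.2.64/27, 56.109.2.96/27, 56.109.2.128/27, 56.109.2.160/27, 56.109.2.192/27, 56.109.2.224/27


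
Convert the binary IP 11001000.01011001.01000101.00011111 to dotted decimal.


11001000 = 200
01011001 = 89
01000101 = 69
00011111 = 31
IP: 200.89.69.31


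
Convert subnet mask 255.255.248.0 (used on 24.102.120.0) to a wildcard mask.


Subnet mask: 255.255.248.0
Wildcard = 255.255.255.255 - subnet mask
255 - 255 = 0
255 - 255 = 0
255 - 248 = 7
255 - 0 = 255
Wildcard: 0.0.7.255


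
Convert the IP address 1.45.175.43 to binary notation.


1 = 00000001
45 = 00101101
175 = 10101111
43 = 00101011
Binary: 00000001.00101101.10101111.00101011


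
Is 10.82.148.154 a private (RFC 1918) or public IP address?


RFC 1918 private ranges:
  10.0.0.0/8 (10.0.0.0 - 10.255.255.255)
  172.16.0.0/12 (172.16.0.0 - 172.31.255.255)
  192.168.0.0/16 (192.168.0.0 - 192.168.255.255)
Private (in 10.0.0.0/8)


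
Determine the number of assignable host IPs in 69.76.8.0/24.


Host bits = 32 - 24 = 8
Total addresses = 2^8 = 256
Usable = total - 2 (network and broadcast)
Usable hosts: 254


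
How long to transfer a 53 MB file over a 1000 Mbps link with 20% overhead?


Effective throughput = 1000 * (1 - 20/100) = 800 Mbps
File size in Mb = 53 * 8 = 424 Mb
Time = 424 / 800
Time = 0.53 seconds


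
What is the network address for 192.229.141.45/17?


IP:   11000000.11100101.10001101.00101101
Mask: 11111111.11111111.10000000.00000000
AND operation:
Net:  11000000.11100101.10000000.00000000
Network: 192.229.128.0/17


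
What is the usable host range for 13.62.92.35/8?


Network: 13.0.0.0
Broadcast: 13.255.255.255
First usable = network + 1
Last usable = broadcast - 1
Range: 13.0.0.1 to 13.255.255.254


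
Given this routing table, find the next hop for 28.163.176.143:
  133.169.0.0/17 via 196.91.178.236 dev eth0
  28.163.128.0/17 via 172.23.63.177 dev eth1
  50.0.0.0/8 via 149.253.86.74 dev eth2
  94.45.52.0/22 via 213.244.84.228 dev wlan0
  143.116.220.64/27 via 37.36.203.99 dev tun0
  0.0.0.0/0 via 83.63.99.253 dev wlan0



Longest prefix match for 28.163.176.143:
  /17 133.169.0.0: no
  /17 28.163.128.0: MATCH
  /8 50.0.0.0: no
  /22 94.45.52.0: no
  /27 143.116.220.64: no
  /0 0.0.0.0: MATCH
Selected: next-hop 172.23.63.177 via eth1 (matched /17)


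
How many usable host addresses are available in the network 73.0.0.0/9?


Host bits = 32 - 9 = 23
Total addresses = 2^23 = 8388608
Usable = total - 2 (network and broadcast)
Usable hosts: 8388606


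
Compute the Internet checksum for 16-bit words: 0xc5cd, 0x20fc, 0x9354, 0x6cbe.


Sum all words (with carry folding):
+ 0xc5cd = 0xc5cd
+ 0x20fc = 0xe6c9
+ 0x9354 = 0x7a1e
+ 0x6cbe = 0xe6dc
One's complement: ~0xe6dc
Checksum = 0x1923


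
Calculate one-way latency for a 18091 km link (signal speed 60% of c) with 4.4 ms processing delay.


Speed = 0.6 * 3e5 km/s = 180000 km/s
Propagation delay = 18091 / 180000 = 0.1005 s = 100.5056 ms
Processing delay = 4.4 ms
Total one-way latency = 104.9056 ms


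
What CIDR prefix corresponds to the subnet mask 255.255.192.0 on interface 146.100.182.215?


Binary: 11111111.11111111.11000000.00000000
Count leading 1s
Prefix: /18


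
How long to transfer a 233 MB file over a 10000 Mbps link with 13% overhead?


Effective throughput = 10000 * (1 - 13/100) = 8700 Mbps
File size in Mb = 233 * 8 = 1864 Mb
Time = 1864 / 8700
Time = 0.2143 seconds


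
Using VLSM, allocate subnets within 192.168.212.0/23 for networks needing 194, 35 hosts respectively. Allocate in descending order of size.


194 hosts -> /24 (254 usable): 192.168.212.0/24
35 hosts -> /26 (62 usable): 192.168.213.0/26
Allocation: 192.168.212.0/24 (194 hosts, 254 usable); 192.168.213.0/26 (35 hosts, 62 usable)


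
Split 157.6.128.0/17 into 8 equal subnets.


New prefix = 17 + 3 = 20
Each subnet has 4096 addresses
  157.6.128.0/20
  157.6.144.0/20
  157.6.160.0/20
  157.6.176.0/20
  157.6.192.0/20
  157.6.208.0/20
  157.6.224.0/20
  157.6.240.0/20
Subnets: 157.6.128.0/20, 157.6.144.0/20, 157.6.160.0/20, 157.6.176.0/20, 157.6.192.0/20, 157.6.208.0/20, 157.6.224.0/20, 157.6.240.0/20


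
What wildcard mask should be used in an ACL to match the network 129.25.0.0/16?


Subnet mask: 255.255.0.0
Wildcard = 255.255.255.255 - subnet mask
255 - 255 = 0
255 - 255 = 0
255 - 0 = 255
255 - 0 = 255
Wildcard: 0.0.255.255


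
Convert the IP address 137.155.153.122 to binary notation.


137 = 10001001
155 = 10011011
153 = 10011001
122 = 01111010
Binary: 10001001.10011011.10011001.01111010


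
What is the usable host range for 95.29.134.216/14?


Network: 95.28.0.0
Broadcast: 95.31.255.255
First usable = network + 1
Last usable = broadcast - 1
Range: 95.28.0.1 to 95.31.255.254


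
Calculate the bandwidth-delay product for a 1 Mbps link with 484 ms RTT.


BDP = bandwidth * RTT
= 1 Mbps * 484 ms
= 1 * 1e6 * 484 / 1000 bits
= 484000 bits
= 60500 bytes
= 59.082 KB
BDP = 484000 bits (60500 bytes)


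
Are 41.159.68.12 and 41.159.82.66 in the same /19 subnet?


Mask: 255.255.224.0
41.159.68.12 AND mask = 41.159.64.0
41.159.82.66 AND mask = 41.159.64.0
Yes, same subnet (41.159.64.0)


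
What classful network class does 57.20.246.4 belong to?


First octet: 57
Binary: 00111001
0xxxxxxx -> Class A (1-126)
Class A, default mask 255.0.0.0 (/8)


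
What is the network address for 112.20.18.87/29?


IP:   01110000.00010100.00010010.01010111
Mask: 11111111.11111111.11111111.11111000
AND operation:
Net:  01110000.00010100.00010010.01010000
Network: 112.20.18.80/29


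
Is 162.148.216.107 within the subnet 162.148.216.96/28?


Subnet network: 162.148.216.96
Test IP AND mask: 162.148.216.96
Yes, 162.148.216.107 is in 162.148.216.96/28


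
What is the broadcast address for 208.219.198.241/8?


Network: 208.0.0.0/8
Host bits = 24
Set all host bits to 1:
Broadcast: 208.255.255.255


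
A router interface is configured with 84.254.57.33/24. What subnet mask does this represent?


/24 means 24 network bits, 8 host bits
Binary: 11111111111111111111111100000000
Mask: 255.255.255.0


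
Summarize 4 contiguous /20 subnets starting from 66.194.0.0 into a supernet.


Original prefix: /20
Number of subnets: 4 = 2^2
New prefix = 20 - 2 = 18
Supernet: 66.194.0.0/18


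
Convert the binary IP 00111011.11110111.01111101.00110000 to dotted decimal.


00111011 = 59
11110111 = 247
01111101 = 125
00110000 = 48
IP: 59.247.125.48


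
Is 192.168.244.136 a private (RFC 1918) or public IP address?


RFC 1918 private ranges:
  10.0.0.0/8 (10.0.0.0 - 10.255.255.255)
  172.16.0.0/12 (172.16.0.0 - 172.31.255.255)
  192.168.0.0/16 (192.168.0.0 - 192.168.255.255)
Private (in 192.168.0.0/16)


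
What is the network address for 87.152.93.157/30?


IP:   01010111.10011000.01011101.10011101
Mask: 11111111.11111111.11111111.11111100
AND operation:
Net:  01010111.10011000.01011101.10011100
Network: 87.152.93.156/30


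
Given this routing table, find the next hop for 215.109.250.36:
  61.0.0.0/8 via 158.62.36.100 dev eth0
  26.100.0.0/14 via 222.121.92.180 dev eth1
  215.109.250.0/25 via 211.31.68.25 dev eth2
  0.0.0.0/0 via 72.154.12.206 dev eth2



Longest prefix match for 215.109.250.36:
  /8 61.0.0.0: no
  /14 26.100.0.0: no
  /25 215.109.250.0: MATCH
  /0 0.0.0.0: MATCH
Selected: next-hop 211.31.68.25 via eth2 (matched /25)


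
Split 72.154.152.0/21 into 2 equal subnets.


New prefix = 21 + 1 = 22
Each subnet has 1024 addresses
  72.154.152.0/22
  72.154.156.0/22
Subnets: 72.154.152.0/22, 72.154.156.0/22


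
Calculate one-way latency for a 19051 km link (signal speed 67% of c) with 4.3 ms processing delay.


Speed = 0.67 * 3e5 km/s = 201000 km/s
Propagation delay = 19051 / 201000 = 0.0948 s = 94.7811 ms
Processing delay = 4.3 ms
Total one-way latency = 99.0811 ms


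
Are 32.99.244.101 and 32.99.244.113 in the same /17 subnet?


Mask: 255.255.128.0
32.99.244.101 AND mask = 32.99.128.0
32.99.244.113 AND mask = 32.99.128.0
Yes, same subnet (32.99.128.0)


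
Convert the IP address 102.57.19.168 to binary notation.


102 = 01100110
57 = 00111001
19 = 00010011
168 = 10101000
Binary: 01100110.00111001.00010011.10101000


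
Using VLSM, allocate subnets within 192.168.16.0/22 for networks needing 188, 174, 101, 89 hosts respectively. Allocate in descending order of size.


188 hosts -> /24 (254 usable): 192.168.16.0/24
174 hosts -> /24 (254 usable): 192.168.17.0/24
101 hosts -> /25 (126 usable): 192.168.18.0/25
89 hosts -> /25 (126 usable): 192.168.18.128/25
Allocation: 192.168.16.0/24 (188 hosts, 254 usable); 192.168.17.0/24 (174 hosts, 254 usable); 192.168.18.0/25 (101 hosts, 126 usable); 192.168.18.128/25 (89 hosts, 126 usable)


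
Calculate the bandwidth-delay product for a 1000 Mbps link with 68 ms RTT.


BDP = bandwidth * RTT
= 1000 Mbps * 68 ms
= 1000 * 1e6 * 68 / 1000 bits
= 68000000 bits
= 8500000 bytes
= 8300.7812 KB
BDP = 68000000 bits (8500000 bytes)


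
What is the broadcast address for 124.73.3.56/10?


Network: 124.64.0.0/10
Host bits = 22
Set all host bits to 1:
Broadcast: 124.127.255.255


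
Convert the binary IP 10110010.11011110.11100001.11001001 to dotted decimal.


10110010 = 178
11011110 = 222
11100001 = 225
11001001 = 201
IP: 178.222.225.201


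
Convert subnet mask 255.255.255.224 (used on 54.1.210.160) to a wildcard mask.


Subnet mask: 255.255.255.224
Wildcard = 255.255.255.255 - subnet mask
255 - 255 = 0
255 - 255 = 0
255 - 255 = 0
255 - 224 = 31
Wildcard: 0.0.0.31


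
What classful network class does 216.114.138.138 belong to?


First octet: 216
Binary: 11011000
110xxxxx -> Class C (192-223)
Class C, default mask 255.255.255.0 (/24)


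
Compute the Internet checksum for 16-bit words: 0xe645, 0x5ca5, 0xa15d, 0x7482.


Sum all words (with carry folding):
+ 0xe645 = 0xe645
+ 0x5ca5 = 0x42eb
+ 0xa15d = 0xe448
+ 0x7482 = 0x58cb
One's complement: ~0x58cb
Checksum = 0xa734


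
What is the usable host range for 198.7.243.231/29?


Network: 198.7.243.224
Broadcast: 198.7.243.231
First usable = network + 1
Last usable = broadcast - 1
Range: 198.7.243.225 to 198.7.243.230


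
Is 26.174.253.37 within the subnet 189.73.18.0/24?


Subnet network: 189.73.18.0
Test IP AND mask: 26.174.253.0
No, 26.174.253.37 is not in 189.73.18.0/24


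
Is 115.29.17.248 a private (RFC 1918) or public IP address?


RFC 1918 private ranges:
  10.0.0.0/8 (10.0.0.0 - 10.255.255.255)
  172.16.0.0/12 (172.16.0.0 - 172.31.255.255)
  192.168.0.0/16 (192.168.0.0 - 192.168.255.255)
Public (not in any RFC 1918 range)


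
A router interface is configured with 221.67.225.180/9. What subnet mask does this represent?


/9 means 9 network bits, 23 host bits
Binary: 11111111100000000000000000000000
Mask: 255.128.0.0


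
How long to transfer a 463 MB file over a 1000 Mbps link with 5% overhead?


Effective throughput = 1000 * (1 - 5/100) = 950 Mbps
File size in Mb = 463 * 8 = 3704 Mb
Time = 3704 / 950
Time = 3.8989 seconds


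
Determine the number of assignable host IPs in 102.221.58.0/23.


Host bits = 32 - 23 = 9
Total addresses = 2^9 = 512
Usable = total - 2 (network and broadcast)
Usable hosts: 510


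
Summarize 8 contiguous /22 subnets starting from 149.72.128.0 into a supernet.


Original prefix: /22
Number of subnets: 8 = 2^3
New prefix = 22 - 3 = 19
Supernet: 149.72.128.0/19


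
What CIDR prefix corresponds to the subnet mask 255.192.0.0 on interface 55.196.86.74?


Binary: 11111111.11000000.00000000.00000000
Count leading 1s
Prefix: /10


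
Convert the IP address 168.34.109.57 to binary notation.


168 = 10101000
34 = 00100010
109 = 01101101
57 = 00111001
Binary: 10101000.00100010.01101101.00111001


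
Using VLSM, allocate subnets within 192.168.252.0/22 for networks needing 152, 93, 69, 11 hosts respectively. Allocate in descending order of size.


152 hosts -> /24 (254 usable): 192.168.252.0/24
93 hosts -> /25 (126 usable): 192.168.253.0/25
69 hosts -> /25 (126 usable): 192.168.253.128/25
11 hosts -> /28 (14 usable): 192.168.254.0/28
Allocation: 192.168.252.0/24 (152 hosts, 254 usable); 192.168.253.0/25 (93 hosts, 126 usable); 192.168.253.128/25 (69 hosts, 126 usable); 192.168.254.0/28 (11 hosts, 14 usable)


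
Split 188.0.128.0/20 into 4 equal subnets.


New prefix = 20 + 2 = 22
Each subnet has 1024 addresses
  188.0.128.0/22
  188.0.132.0/22
  188.0.136.0/22
  188.0.140.0/22
Subnets: 188.0.128.0/22, 188.0.132.0/22, 188.0.136.0/22, 188.0.140.0/22


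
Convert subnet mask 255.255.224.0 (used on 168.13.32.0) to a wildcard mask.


Subnet mask: 255.255.224.0
Wildcard = 255.255.255.255 - subnet mask
255 - 255 = 0
255 - 255 = 0
255 - 224 = 31
255 - 0 = 255
Wildcard: 0.0.31.255


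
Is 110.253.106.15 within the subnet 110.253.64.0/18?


Subnet network: 110.253.64.0
Test IP AND mask: 110.253.64.0
Yes, 110.253.106.15 is in 110.253.64.0/18


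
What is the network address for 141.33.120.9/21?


IP:   10001101.00100001.01111000.00001001
Mask: 11111111.11111111.11111000.00000000
AND operation:
Net:  10001101.00100001.01111000.00000000
Network: 141.33.120.0/21


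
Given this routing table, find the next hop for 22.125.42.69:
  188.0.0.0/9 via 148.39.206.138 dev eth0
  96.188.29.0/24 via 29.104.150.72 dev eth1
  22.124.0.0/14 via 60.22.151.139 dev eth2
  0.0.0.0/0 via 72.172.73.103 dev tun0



Longest prefix match for 22.125.42.69:
  /9 188.0.0.0: no
  /24 96.188.29.0: no
  /14 22.124.0.0: MATCH
  /0 0.0.0.0: MATCH
Selected: next-hop 60.22.151.139 via eth2 (matched /14)


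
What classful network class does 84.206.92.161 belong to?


First octet: 84
Binary: 01010100
0xxxxxxx -> Class A (1-126)
Class A, default mask 255.0.0.0 (/8)


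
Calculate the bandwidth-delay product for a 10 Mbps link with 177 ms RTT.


BDP = bandwidth * RTT
= 10 Mbps * 177 ms
= 10 * 1e6 * 177 / 1000 bits
= 1770000 bits
= 221250 bytes
= 216.0645 KB
BDP = 1770000 bits (221250 bytes)


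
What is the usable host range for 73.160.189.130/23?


Network: 73.160.188.0
Broadcast: 73.160.189.255
First usable = network + 1
Last usable = broadcast - 1
Range: 73.160.188.1 to 73.160.189.254


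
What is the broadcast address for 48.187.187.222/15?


Network: 48.186.0.0/15
Host bits = 17
Set all host bits to 1:
Broadcast: 48.187.255.255


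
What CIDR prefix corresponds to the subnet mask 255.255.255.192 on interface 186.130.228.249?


Binary: 11111111.11111111.11111111.11000000
Count leading 1s
Prefix: /26


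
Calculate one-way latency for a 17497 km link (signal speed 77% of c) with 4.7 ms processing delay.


Speed = 0.77 * 3e5 km/s = 231000 km/s
Propagation delay = 17497 / 231000 = 0.0757 s = 75.7446 ms
Processing delay = 4.7 ms
Total one-way latency = 80.4446 ms


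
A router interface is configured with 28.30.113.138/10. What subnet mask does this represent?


/10 means 10 network bits, 22 host bits
Binary: 11111111110000000000000000000000
Mask: 255.192.0.0


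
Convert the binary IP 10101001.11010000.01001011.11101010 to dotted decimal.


10101001 = 169
11010000 = 208
01001011 = 75
11101010 = 234
IP: 169.208.75.234


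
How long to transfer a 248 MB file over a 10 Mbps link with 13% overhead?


Effective throughput = 10 * (1 - 13/100) = 8.7 Mbps
File size in Mb = 248 * 8 = 1984 Mb
Time = 1984 / 8.7
Time = 228.046 seconds


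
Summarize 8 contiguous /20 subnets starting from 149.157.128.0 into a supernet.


Original prefix: /20
Number of subnets: 8 = 2^3
New prefix = 20 - 3 = 17
Supernet: 149.157.128.0/17


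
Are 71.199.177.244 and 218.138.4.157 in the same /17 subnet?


Mask: 255.255.128.0
71.199.177.244 AND mask = 71.199.128.0
218.138.4.157 AND mask = 218.138.0.0
No, different subnets (71.199.128.0 vs 218.138.0.0)


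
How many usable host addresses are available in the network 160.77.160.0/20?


Host bits = 32 - 20 = 12
Total addresses = 2^12 = 4096
Usable = total - 2 (network and broadcast)
Usable hosts: 4094


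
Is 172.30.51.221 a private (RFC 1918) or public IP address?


RFC 1918 private ranges:
  10.0.0.0/8 (10.0.0.0 - 10.255.255.255)
  172.16.0.0/12 (172.16.0.0 - 172.31.255.255)
  192.168.0.0/16 (192.168.0.0 - 192.168.255.255)
Private (in 172.16.0.0/12)


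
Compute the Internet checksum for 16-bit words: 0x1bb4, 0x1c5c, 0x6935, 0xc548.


Sum all words (with carry folding):
+ 0x1bb4 = 0x1bb4
+ 0x1c5c = 0x3810
+ 0x6935 = 0xa145
+ 0xc548 = 0x668e
One's complement: ~0x668e
Checksum = 0x9971


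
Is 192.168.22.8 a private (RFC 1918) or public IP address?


RFC 1918 private ranges:
  10.0.0.0/8 (10.0.0.0 - 10.255.255.255)
  172.16.0.0/12 (172.16.0.0 - 172.31.255.255)
  192.168.0.0/16 (192.168.0.0 - 192.168.255.255)
Private (in 192.168.0.0/16)


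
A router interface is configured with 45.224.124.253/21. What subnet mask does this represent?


/21 means 21 network bits, 11 host bits
Binary: 11111111111111111111100000000000
Mask: 255.255.248.0


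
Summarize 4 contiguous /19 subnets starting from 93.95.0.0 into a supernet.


Original prefix: /19
Number of subnets: 4 = 2^2
New prefix = 19 - 2 = 17
Supernet: 93.95.0.0/17


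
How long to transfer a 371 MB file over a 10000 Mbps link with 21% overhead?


Effective throughput = 10000 * (1 - 21/100) = 7900 Mbps
File size in Mb = 371 * 8 = 2968 Mb
Time = 2968 / 7900
Time = 0.3757 seconds


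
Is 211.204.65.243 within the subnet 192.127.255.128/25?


Subnet network: 192.127.255.128
Test IP AND mask: 211.204.65.128
No, 211.204.65.243 is not in 192.127.255.128/25


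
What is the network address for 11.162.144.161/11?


IP:   00001011.10100010.10010000.10100001
Mask: 11111111.11100000.00000000.00000000
AND operation:
Net:  00001011.10100000.00000000.00000000
Network: 11.160.0.0/11


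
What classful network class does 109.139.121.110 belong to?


First octet: 109
Binary: 01101101
0xxxxxxx -> Class A (1-126)
Class A, default mask 255.0.0.0 (/8)


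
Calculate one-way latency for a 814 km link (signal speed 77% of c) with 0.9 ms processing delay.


Speed = 0.77 * 3e5 km/s = 231000 km/s
Propagation delay = 814 / 231000 = 0.0035 s = 3.5238 ms
Processing delay = 0.9 ms
Total one-way latency = 4.4238 ms


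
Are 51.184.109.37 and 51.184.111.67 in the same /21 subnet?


Mask: 255.255.248.0
51.184.109.37 AND mask = 51.184.104.0
51.184.111.67 AND mask = 51.184.104.0
Yes, same subnet (51.184.104.0)


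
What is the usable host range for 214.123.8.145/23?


Network: 214.123.8.0
Broadcast: 214.123.9.255
First usable = network + 1
Last usable = broadcast - 1
Range: 214.123.8.1 to 214.123.9.254


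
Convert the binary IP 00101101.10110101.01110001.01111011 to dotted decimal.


00101101 = 45
10110101 = 181
01110001 = 113
01111011 = 123
IP: 45.181.113.123


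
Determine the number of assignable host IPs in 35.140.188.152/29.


Host bits = 32 - 29 = 3
Total addresses = 2^3 = 8
Usable = total - 2 (network and broadcast)
Usable hosts: 6


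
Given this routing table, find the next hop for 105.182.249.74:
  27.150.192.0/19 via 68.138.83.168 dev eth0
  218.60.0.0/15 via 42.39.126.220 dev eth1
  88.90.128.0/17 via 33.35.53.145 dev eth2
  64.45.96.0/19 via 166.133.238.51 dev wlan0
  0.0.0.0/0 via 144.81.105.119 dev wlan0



Longest prefix match for 105.182.249.74:
  /19 27.150.192.0: no
  /15 218.60.0.0: no
  /17 88.90.128.0: no
  /19 64.45.96.0: no
  /0 0.0.0.0: MATCH
Selected: next-hop 144.81.105.119 via wlan0 (matched /0)


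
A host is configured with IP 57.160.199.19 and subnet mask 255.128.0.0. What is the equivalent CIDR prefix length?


Binary: 11111111.10000000.00000000.00000000
Count leading 1s
Prefix: /9


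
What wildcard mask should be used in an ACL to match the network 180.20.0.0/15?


Subnet mask: 255.254.0.0
Wildcard = 255.255.255.255 - subnet mask
255 - 255 = 0
255 - 254 = 1
255 - 0 = 255
255 - 0 = 255
Wildcard: 0.1.255.255


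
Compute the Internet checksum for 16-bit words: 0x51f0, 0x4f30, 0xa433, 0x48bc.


Sum all words (with carry folding):
+ 0x51f0 = 0x51f0
+ 0x4f30 = 0xa120
+ 0xa433 = 0x4554
+ 0x48bc = 0x8e10
One's complement: ~0x8e10
Checksum = 0x71ef


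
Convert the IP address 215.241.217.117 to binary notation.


215 = 11010111
241 = 11110001
217 = 11011001
117 = 01110101
Binary: 11010111.11110001.11011001.01110101


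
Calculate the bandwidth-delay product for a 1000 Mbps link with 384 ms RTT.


BDP = bandwidth * RTT
= 1000 Mbps * 384 ms
= 1000 * 1e6 * 384 / 1000 bits
= 384000000 bits
= 48000000 bytes
= 46875 KB
BDP = 384000000 bits (48000000 bytes)


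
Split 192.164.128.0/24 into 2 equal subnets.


New prefix = 24 + 1 = 25
Each subnet has 128 addresses
  192.164.128.0/25
  192.164.128.128/25
Subnets: 192.164.128.0/25, 192.164.128.128/25


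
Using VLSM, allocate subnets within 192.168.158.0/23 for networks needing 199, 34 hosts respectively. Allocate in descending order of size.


199 hosts -> /24 (254 usable): 192.168.158.0/24
34 hosts -> /26 (62 usable): 192.168.159.0/26
Allocation: 192.168.158.0/24 (199 hosts, 254 usable); 192.168.159.0/26 (34 hosts, 62 usable)


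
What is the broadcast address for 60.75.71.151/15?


Network: 60.74.0.0/15
Host bits = 17
Set all host bits to 1:
Broadcast: 60.75.255.255


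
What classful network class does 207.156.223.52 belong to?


First octet: 207
Binary: 11001111
110xxxxx -> Class C (192-223)
Class C, default mask 255.255.255.0 (/24)


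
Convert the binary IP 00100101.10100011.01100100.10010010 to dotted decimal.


00100101 = 37
10100011 = 163
01100100 = 100
10010010 = 146
IP: 37.163.100.146


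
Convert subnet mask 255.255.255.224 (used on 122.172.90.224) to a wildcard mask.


Subnet mask: 255.255.255.224
Wildcard = 255.255.255.255 - subnet mask
255 - 255 = 0
255 - 255 = 0
255 - 255 = 0
255 - 224 = 31
Wildcard: 0.0.0.31


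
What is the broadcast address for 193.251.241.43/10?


Network: 193.192.0.0/10
Host bits = 22
Set all host bits to 1:
Broadcast: 193.255.255.255


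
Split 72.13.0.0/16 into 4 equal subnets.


New prefix = 16 + 2 = 18
Each subnet has 16384 addresses
  72.13.0.0/18
  72.13.64.0/18
  72.13.128.0/18
  72.13.192.0/18
Subnets: 72.13.0.0/18, 72.13.64.0/18, 72.13.128.0/18, 72.13.192.0/18


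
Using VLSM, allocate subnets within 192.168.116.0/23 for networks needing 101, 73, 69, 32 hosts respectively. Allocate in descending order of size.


101 hosts -> /25 (126 usable): 192.168.116.0/25
73 hosts -> /25 (126 usable): 192.168.116.128/25
69 hosts -> /25 (126 usable): 192.168.117.0/25
32 hosts -> /26 (62 usable): 192.168.117.128/26
Allocation: 192.168.116.0/25 (101 hosts, 126 usable); 192.168.116.128/25 (73 hosts, 126 usable); 192.168.117.0/25 (69 hosts, 126 usable); 192.168.117.128/26 (32 hosts, 62 usable)


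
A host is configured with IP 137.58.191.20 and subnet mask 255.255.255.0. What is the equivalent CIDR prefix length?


Binary: 11111111.11111111.11111111.00000000
Count leading 1s
Prefix: /24


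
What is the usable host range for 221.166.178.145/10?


Network: 221.128.0.0
Broadcast: 221.191.255.255
First usable = network + 1
Last usable = broadcast - 1
Range: 221.128.0.1 to 221.191.255.254


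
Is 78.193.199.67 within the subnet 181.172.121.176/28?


Subnet network: 181.172.121.176
Test IP AND mask: 78.193.199.64
No, 78.193.199.67 is not in 181.172.121.176/28


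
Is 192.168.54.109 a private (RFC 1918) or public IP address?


RFC 1918 private ranges:
  10.0.0.0/8 (10.0.0.0 - 10.255.255.255)
  172.16.0.0/12 (172.16.0.0 - 172.31.255.255)
  192.168.0.0/16 (192.168.0.0 - 192.168.255.255)
Private (in 192.168.0.0/16)


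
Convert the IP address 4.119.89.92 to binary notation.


4 = 00000100
119 = 01110111
89 = 01011001
92 = 01011100
Binary: 00000100.01110111.01011001.01011100


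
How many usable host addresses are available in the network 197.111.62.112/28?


Host bits = 32 - 28 = 4
Total addresses = 2^4 = 16
Usable = total - 2 (network and broadcast)
Usable hosts: 14


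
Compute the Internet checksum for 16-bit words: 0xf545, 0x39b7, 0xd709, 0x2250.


Sum all words (with carry folding):
+ 0xf545 = 0xf545
+ 0x39b7 = 0x2efd
+ 0xd709 = 0x0607
+ 0x2250 = 0x2857
One's complement: ~0x2857
Checksum = 0xd7a8


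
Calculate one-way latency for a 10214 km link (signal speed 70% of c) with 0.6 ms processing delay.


Speed = 0.7 * 3e5 km/s = 210000 km/s
Propagation delay = 10214 / 210000 = 0.0486 s = 48.6381 ms
Processing delay = 0.6 ms
Total one-way latency = 49.2381 ms


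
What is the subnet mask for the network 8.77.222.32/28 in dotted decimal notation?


/28 means 28 network bits, 4 host bits
Binary: 11111111111111111111111111110000
Mask: 255.255.255.240


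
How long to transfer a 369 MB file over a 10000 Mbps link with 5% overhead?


Effective throughput = 10000 * (1 - 5/100) = 9500 Mbps
File size in Mb = 369 * 8 = 2952 Mb
Time = 2952 / 9500
Time = 0.3107 seconds


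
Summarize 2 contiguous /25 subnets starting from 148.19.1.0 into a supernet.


Original prefix: /25
Number of subnets: 2 = 2^1
New prefix = 25 - 1 = 24
Supernet: 148.19.1.0/24


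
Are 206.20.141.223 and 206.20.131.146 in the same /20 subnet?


Mask: 255.255.240.0
206.20.141.223 AND mask = 206.20.128.0
206.20.131.146 AND mask = 206.20.128.0
Yes, same subnet (206.20.128.0)


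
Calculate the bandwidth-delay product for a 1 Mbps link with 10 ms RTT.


BDP = bandwidth * RTT
= 1 Mbps * 10 ms
= 1 * 1e6 * 10 / 1000 bits
= 10000 bits
= 1250 bytes
= 1.2207 KB
BDP = 10000 bits (1250 bytes)


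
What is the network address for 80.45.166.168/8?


IP:   01010000.00101101.10100110.10101000
Mask: 11111111.00000000.00000000.00000000
AND operation:
Net:  01010000.00000000.00000000.00000000
Network: 80.0.0.0/8


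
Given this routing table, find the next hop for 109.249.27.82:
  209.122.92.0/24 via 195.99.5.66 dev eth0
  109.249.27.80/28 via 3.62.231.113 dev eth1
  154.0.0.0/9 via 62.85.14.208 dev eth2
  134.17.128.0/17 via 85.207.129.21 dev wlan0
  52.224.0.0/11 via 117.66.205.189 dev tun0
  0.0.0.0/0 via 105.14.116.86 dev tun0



Longest prefix match for 109.249.27.82:
  /24 209.122.92.0: no
  /28 109.249.27.80: MATCH
  /9 154.0.0.0: no
  /17 134.17.128.0: no
  /11 52.224.0.0: no
  /0 0.0.0.0: MATCH
Selected: next-hop 3.62.231.113 via eth1 (matched /28)


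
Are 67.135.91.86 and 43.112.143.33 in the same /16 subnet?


Mask: 255.255.0.0
67.135.91.86 AND mask = 67.135.0.0
43.112.143.33 AND mask = 43.112.0.0
No, different subnets (67.135.0.0 vs 43.112.0.0)


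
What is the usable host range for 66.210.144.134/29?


Network: 66.210.144.128
Broadcast: 66.210.144.135
First usable = network + 1
Last usable = broadcast - 1
Range: 66.210.144.129 to 66.210.144.134


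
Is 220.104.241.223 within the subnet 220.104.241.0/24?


Subnet network: 220.104.241.0
Test IP AND mask: 220.104.241.0
Yes, 220.104.241.223 is in 220.104.241.0/24


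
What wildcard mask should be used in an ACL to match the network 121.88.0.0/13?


Subnet mask: 255.248.0.0
Wildcard = 255.255.255.255 - subnet mask
255 - 255 = 0
255 - 248 = 7
255 - 0 = 255
255 - 0 = 255
Wildcard: 0.7.255.255


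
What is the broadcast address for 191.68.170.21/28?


Network: 191.68.170.16/28
Host bits = 4
Set all host bits to 1:
Broadcast: 191.68.170.31


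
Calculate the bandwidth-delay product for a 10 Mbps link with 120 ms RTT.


BDP = bandwidth * RTT
= 10 Mbps * 120 ms
= 10 * 1e6 * 120 / 1000 bits
= 1200000 bits
= 150000 bytes
= 146.4844 KB
BDP = 1200000 bits (150000 bytes)


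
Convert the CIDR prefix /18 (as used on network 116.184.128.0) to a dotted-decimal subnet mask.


/18 means 18 network bits, 14 host bits
Binary: 11111111111111111100000000000000
Mask: 255.255.192.0


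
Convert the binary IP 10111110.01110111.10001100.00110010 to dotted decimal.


10111110 = 190
01110111 = 119
10001100 = 140
00110010 = 50
IP: 190.119.140.50


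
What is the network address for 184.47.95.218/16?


IP:   10111000.00101111.01011111.11011010
Mask: 11111111.11111111.00000000.00000000
AND operation:
Net:  10111000.00101111.00000000.00000000
Network: 184.47.0.0/16


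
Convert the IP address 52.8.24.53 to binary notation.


52 = 00110100
8 = 00001000
24 = 00011000
53 = 00110101
Binary: 00110100.00001000.00011000.00110101


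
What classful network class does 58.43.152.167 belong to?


First octet: 58
Binary: 00111010
0xxxxxxx -> Class A (1-126)
Class A, default mask 255.0.0.0 (/8)


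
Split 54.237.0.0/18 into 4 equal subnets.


New prefix = 18 + 2 = 20
Each subnet has 4096 addresses
  54.237.0.0/20
  54.237.16.0/20
  54.237.32.0/20
  54.237.48.0/20
Subnets: 54.237.0.0/20, 54.237.16.0/20, 54.237.32.0/20, 54.237.48.0/20


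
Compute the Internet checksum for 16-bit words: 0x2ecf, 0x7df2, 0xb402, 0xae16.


Sum all words (with carry folding):
+ 0x2ecf = 0x2ecf
+ 0x7df2 = 0xacc1
+ 0xb402 = 0x60c4
+ 0xae16 = 0x0edb
One's complement: ~0x0edb
Checksum = 0xf124


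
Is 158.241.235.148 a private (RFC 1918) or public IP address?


RFC 1918 private ranges:
  10.0.0.0/8 (10.0.0.0 - 10.255.255.255)
  172.16.0.0/12 (172.16.0.0 - 172.31.255.255)
  192.168.0.0/16 (192.168.0.0 - 192.168.255.255)
Public (not in any RFC 1918 range)


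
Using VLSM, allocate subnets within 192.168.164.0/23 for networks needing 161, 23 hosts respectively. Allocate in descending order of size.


161 hosts -> /24 (254 usable): 192.168.164.0/24
23 hosts -> /27 (30 usable): 192.168.165.0/27
Allocation: 192.168.164.0/24 (161 hosts, 254 usable); 192.168.165.0/27 (23 hosts, 30 usable)


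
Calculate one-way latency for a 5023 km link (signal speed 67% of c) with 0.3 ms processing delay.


Speed = 0.67 * 3e5 km/s = 201000 km/s
Propagation delay = 5023 / 201000 = 0.025 s = 24.99 ms
Processing delay = 0.3 ms
Total one-way latency = 25.29 ms


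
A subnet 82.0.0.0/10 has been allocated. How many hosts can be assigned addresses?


Host bits = 32 - 10 = 22
Total addresses = 2^22 = 4194304
Usable = total - 2 (network and broadcast)
Usable hosts: 4194302


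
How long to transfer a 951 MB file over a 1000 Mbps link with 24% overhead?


Effective throughput = 1000 * (1 - 24/100) = 760 Mbps
File size in Mb = 951 * 8 = 7608 Mb
Time = 7608 / 760
Time = 10.0105 seconds


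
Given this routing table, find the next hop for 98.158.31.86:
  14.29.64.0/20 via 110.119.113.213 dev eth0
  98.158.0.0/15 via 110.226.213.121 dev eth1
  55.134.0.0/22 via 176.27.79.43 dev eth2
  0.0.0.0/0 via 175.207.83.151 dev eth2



Longest prefix match for 98.158.31.86:
  /20 14.29.64.0: no
  /15 98.158.0.0: MATCH
  /22 55.134.0.0: no
  /0 0.0.0.0: MATCH
Selected: next-hop 110.226.213.121 via eth1 (matched /15)


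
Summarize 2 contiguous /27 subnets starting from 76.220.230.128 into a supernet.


Original prefix: /27
Number of subnets: 2 = 2^1
New prefix = 27 - 1 = 26
Supernet: 76.220.230.128/26


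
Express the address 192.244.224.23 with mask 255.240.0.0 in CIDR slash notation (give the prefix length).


Binary: 11111111.11110000.00000000.00000000
Count leading 1s
Prefix: /12


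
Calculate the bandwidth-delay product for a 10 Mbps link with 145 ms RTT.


BDP = bandwidth * RTT
= 10 Mbps * 145 ms
= 10 * 1e6 * 145 / 1000 bits
= 1450000 bits
= 181250 bytes
= 177.002 KB
BDP = 1450000 bits (181250 bytes)


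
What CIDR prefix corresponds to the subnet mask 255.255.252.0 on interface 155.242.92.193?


Binary: 11111111.11111111.11111100.00000000
Count leading 1s
Prefix: /22


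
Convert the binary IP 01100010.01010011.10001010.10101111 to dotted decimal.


01100010 = 98
01010011 = 83
10001010 = 138
10101111 = 175
IP: 98.83.138.175


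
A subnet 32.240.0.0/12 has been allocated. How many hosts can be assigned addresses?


Host bits = 32 - 12 = 20
Total addresses = 2^20 = 1048576
Usable = total - 2 (network and broadcast)
Usable hosts: 1048574


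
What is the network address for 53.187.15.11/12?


IP:   00110101.10111011.00001111.00001011
Mask: 11111111.11110000.00000000.00000000
AND operation:
Net:  00110101.10110000.00000000.00000000
Network: 53.176.0.0/12


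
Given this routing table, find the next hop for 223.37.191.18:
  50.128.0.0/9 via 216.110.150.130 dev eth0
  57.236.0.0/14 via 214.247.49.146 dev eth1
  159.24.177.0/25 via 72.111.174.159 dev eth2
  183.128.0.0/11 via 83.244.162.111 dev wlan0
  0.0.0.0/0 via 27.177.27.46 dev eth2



Longest prefix match for 223.37.191.18:
  /9 50.128.0.0: no
  /14 57.236.0.0: no
  /25 159.24.177.0: no
  /11 183.128.0.0: no
  /0 0.0.0.0: MATCH
Selected: next-hop 27.177.27.46 via eth2 (matched /0)


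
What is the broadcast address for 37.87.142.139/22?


Network: 37.87.140.0/22
Host bits = 10
Set all host bits to 1:
Broadcast: 37.87.143.255


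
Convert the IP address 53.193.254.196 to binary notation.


53 = 00110101
193 = 11000001
254 = 11111110
196 = 11000100
Binary: 00110101.11000001.11111110.11000100


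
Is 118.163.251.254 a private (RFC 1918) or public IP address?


RFC 1918 private ranges:
  10.0.0.0/8 (10.0.0.0 - 10.255.255.255)
  172.16.0.0/12 (172.16.0.0 - 172.31.255.255)
  192.168.0.0/16 (192.168.0.0 - 192.168.255.255)
Public (not in any RFC 1918 range)


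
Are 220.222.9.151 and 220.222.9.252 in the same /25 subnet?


Mask: 255.255.255.128
220.222.9.151 AND mask = 220.222.9.128
220.222.9.252 AND mask = 220.222.9.128
Yes, same subnet (220.222.9.128)


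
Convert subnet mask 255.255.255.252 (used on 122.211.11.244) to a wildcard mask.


Subnet mask: 255.255.255.252
Wildcard = 255.255.255.255 - subnet mask
255 - 255 = 0
255 - 255 = 0
255 - 255 = 0
255 - 252 = 3
Wildcard: 0.0.0.3


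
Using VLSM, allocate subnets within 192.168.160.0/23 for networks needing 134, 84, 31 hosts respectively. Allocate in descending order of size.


134 hosts -> /24 (254 usable): 192.168.160.0/24
84 hosts -> /25 (126 usable): 192.168.161.0/25
31 hosts -> /26 (62 usable): 192.168.161.128/26
Allocation: 192.168.160.0/24 (134 hosts, 254 usable); 192.168.161.0/25 (84 hosts, 126 usable); 192.168.161.128/26 (31 hosts, 62 usable)


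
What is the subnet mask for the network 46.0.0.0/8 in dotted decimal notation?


/8 means 8 network bits, 24 host bits
Binary: 11111111000000000000000000000000
Mask: 255.0.0.0


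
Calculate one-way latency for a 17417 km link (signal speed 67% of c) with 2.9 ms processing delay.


Speed = 0.67 * 3e5 km/s = 201000 km/s
Propagation delay = 17417 / 201000 = 0.0867 s = 86.6517 ms
Processing delay = 2.9 ms
Total one-way latency = 89.5517 ms


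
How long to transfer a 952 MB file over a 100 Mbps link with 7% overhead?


Effective throughput = 100 * (1 - 7/100) = 93 Mbps
File size in Mb = 952 * 8 = 7616 Mb
Time = 7616 / 93
Time = 81.8925 seconds


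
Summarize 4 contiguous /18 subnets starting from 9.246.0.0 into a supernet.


Original prefix: /18
Number of subnets: 4 = 2^2
New prefix = 18 - 2 = 16
Supernet: 9.246.0.0/16


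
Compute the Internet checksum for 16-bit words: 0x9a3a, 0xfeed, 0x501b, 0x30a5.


Sum all words (with carry folding):
+ 0x9a3a = 0x9a3a
+ 0xfeed = 0x9928
+ 0x501b = 0xe943
+ 0x30a5 = 0x19e9
One's complement: ~0x19e9
Checksum = 0xe616


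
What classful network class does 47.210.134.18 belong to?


First octet: 47
Binary: 00101111
0xxxxxxx -> Class A (1-126)
Class A, default mask 255.0.0.0 (/8)


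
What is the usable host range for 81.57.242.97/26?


Network: 81.57.242.64
Broadcast: 81.57.242.127
First usable = network + 1
Last usable = broadcast - 1
Range: 81.57.242.65 to 81.57.242.126


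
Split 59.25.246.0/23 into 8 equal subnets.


New prefix = 23 + 3 = 26
Each subnet has 64 addresses
  59.25.246.0/26
  59.25.246.64/26
  59.25.246.128/26
  59.25.246.192/26
  59.25.247.0/26
  59.25.247.64/26
  59.25.247.128/26
  59.25.247.192/26
Subnets: 59.25.246.0/26, 59.25.246.64/26, 59.25.246.128/26, 59.25.246.192/26, 59.25.247.0/26, 59.25.247.64/26, 59.25.247.128/26, 59.25.247.192/26


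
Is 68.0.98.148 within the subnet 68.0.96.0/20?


Subnet network: 68.0.96.0
Test IP AND mask: 68.0.96.0
Yes, 68.0.98.148 is in 68.0.96.0/20


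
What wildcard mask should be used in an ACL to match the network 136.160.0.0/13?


Subnet mask: 255.248.0.0
Wildcard = 255.255.255.255 - subnet mask
255 - 255 = 0
255 - 248 = 7
255 - 0 = 255
255 - 0 = 255
Wildcard: 0.7.255.255


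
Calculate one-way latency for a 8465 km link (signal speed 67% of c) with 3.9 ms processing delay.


Speed = 0.67 * 3e5 km/s = 201000 km/s
Propagation delay = 8465 / 201000 = 0.0421 s = 42.1144 ms
Processing delay = 3.9 ms
Total one-way latency = 46.0144 ms
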